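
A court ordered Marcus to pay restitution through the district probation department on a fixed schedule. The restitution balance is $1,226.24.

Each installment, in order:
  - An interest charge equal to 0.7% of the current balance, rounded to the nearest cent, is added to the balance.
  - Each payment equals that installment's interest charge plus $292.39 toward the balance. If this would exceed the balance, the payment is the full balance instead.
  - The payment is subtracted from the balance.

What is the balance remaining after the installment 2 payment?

$641.46

# | Opening | Interest | Payment | End bal
1 | $1,226.24 | $8.58 | $300.97 | $933.85
2 | $933.85 | $6.54 | $298.93 | $641.46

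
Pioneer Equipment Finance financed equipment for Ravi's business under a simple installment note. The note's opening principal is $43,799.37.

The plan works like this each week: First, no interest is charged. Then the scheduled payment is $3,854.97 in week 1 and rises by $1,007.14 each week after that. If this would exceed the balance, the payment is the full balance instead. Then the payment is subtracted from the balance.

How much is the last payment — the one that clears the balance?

$5,562.45

# | Opening | Payment | End bal
1 | $43,799.37 | $3,854.97 | $39,944.40
2 | $39,944.40 | $4,862.11 | $35,082.29
3 | $35,082.29 | $5,869.25 | $29,213.04
4 | $29,213.04 | $6,876.39 | $22,336.65
5 | $22,336.65 | $7,883.53 | $14,453.12
6 | $14,453.12 | $8,890.67 | $5,562.45
7 | $5,562.45 | $5,562.45 | $0.00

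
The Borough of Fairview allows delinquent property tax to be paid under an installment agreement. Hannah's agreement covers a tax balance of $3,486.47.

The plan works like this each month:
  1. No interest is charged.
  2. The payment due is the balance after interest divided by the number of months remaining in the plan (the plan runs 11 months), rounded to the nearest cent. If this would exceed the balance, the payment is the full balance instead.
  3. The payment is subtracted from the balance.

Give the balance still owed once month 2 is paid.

# | Opening | Payment | End bal
1 | $3,486.47 | $316.95 | $3,169.52
2 | $3,169.52 | $316.95 | $2,852.57

$2,852.57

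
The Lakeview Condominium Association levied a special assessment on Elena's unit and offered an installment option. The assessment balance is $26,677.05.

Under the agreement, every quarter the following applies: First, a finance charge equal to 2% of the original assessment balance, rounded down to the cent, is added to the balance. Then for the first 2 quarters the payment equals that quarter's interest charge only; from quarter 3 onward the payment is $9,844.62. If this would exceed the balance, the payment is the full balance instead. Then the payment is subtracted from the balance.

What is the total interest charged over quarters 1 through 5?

Quarter 1: $26,677.05 +$533.54 interest = $27,210.59; pay $533.54 → $26,677.05
Quarter 2: $26,677.05 +$533.54 interest = $27,210.59; pay $533.54 → $26,677.05
Quarter 3: $26,677.05 +$533.54 interest = $27,210.59; pay $9,844.62 → $17,365.97
Quarter 4: $17,365.97 +$533.54 interest = $17,899.51; pay $9,844.62 → $8,054.89
Quarter 5: $8,054.89 +$533.54 interest = $8,588.43; pay $8,588.43 → $0.00
Total interest: $533.54 + $533.54 + $533.54 + $533.54 + $533.54 = $2,667.70

$2,667.70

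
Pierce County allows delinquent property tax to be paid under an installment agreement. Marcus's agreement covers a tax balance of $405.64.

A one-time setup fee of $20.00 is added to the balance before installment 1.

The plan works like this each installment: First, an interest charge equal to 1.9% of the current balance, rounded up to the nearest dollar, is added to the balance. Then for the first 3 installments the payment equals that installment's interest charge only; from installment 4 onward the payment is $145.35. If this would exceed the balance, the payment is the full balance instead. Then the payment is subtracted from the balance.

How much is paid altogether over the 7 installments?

Installment 1: opening $425.64; interest $9.00 → $434.64; payment $9.00; balance $425.64
Installment 2: opening $425.64; interest $9.00 → $434.64; payment $9.00; balance $425.64
Installment 3: opening $425.64; interest $9.00 → $434.64; payment $9.00; balance $425.64
Installment 4: opening $425.64; interest $9.00 → $434.64; payment $145.35; balance $289.29
Installment 5: opening $289.29; interest $6.00 → $295.29; payment $145.35; balance $149.94
Installment 6: opening $149.94; interest $3.00 → $152.94; payment $145.35; balance $7.59
Installment 7: opening $7.59; interest $1.00 → $8.59; payment $8.59; balance $0.00
Total paid: $471.64

$471.64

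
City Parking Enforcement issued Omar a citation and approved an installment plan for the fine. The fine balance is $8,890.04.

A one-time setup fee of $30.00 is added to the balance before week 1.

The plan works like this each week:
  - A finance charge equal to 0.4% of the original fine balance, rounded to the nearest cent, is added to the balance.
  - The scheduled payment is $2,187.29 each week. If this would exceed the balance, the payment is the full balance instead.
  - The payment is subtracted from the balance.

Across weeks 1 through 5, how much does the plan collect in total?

Week 1: $8,920.04 +$35.56 interest = $8,955.60; pay $2,187.29 → $6,768.31
Week 2: $6,768.31 +$35.56 interest = $6,803.87; pay $2,187.29 → $4,616.58
Week 3: $4,616.58 +$35.56 interest = $4,652.14; pay $2,187.29 → $2,464.85
Week 4: $2,464.85 +$35.56 interest = $2,500.41; pay $2,187.29 → $313.12
Week 5: $313.12 +$35.56 interest = $348.68; pay $348.68 → $0.00
Total paid: $9,097.84

$9,097.84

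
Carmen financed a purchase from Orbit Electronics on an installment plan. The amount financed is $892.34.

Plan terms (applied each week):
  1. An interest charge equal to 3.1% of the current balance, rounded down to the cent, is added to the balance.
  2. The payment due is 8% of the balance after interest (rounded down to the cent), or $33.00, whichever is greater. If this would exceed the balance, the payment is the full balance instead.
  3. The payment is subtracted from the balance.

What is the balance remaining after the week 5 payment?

# | Opening | Interest | Payment | End bal
1 | $892.34 | $27.66 | $73.60 | $846.40
2 | $846.40 | $26.23 | $69.81 | $802.82
3 | $802.82 | $24.88 | $66.21 | $761.49
4 | $761.49 | $23.60 | $62.80 | $722.29
5 | $722.29 | $22.39 | $59.57 | $685.11

$685.11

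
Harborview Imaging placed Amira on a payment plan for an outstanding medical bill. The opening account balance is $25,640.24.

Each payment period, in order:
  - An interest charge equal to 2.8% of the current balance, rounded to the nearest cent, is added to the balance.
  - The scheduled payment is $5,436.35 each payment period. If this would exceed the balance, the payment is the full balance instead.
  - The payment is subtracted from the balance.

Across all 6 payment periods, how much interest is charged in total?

Payment period 1: $25,640.24 +$717.93 interest = $26,358.17; pay $5,436.35 → $20,921.82
Payment period 2: $20,921.82 +$585.81 interest = $21,507.63; pay $5,436.35 → $16,071.28
Payment period 3: $16,071.28 +$450.00 interest = $16,521.28; pay $5,436.35 → $11,084.93
Payment period 4: $11,084.93 +$310.38 interest = $11,395.31; pay $5,436.35 → $5,958.96
Payment period 5: $5,958.96 +$166.85 interest = $6,125.81; pay $5,436.35 → $689.46
Payment period 6: $689.46 +$19.30 interest = $708.76; pay $708.76 → $0.00
Total interest: $717.93 + $585.81 + $450.00 + $310.38 + $166.85 + $19.30 = $2,250.27

$2,250.27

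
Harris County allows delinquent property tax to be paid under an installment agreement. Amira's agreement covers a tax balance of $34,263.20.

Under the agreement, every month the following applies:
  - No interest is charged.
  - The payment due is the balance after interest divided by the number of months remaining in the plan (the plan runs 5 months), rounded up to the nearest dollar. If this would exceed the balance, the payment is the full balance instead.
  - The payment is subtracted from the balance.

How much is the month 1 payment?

$6,853.00

Month 1: opening $34,263.20; payment $6,853.00; balance $27,410.20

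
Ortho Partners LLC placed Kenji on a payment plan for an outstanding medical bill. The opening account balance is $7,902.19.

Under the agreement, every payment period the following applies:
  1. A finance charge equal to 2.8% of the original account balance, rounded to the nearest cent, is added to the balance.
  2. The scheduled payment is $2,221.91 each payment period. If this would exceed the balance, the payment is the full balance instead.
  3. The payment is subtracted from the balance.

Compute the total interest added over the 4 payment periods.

Payment period 1: $7,902.19 +$221.26 interest = $8,123.45; pay $2,221.91 → $5,901.54
Payment period 2: $5,901.54 +$221.26 interest = $6,122.80; pay $2,221.91 → $3,900.89
Payment period 3: $3,900.89 +$221.26 interest = $4,122.15; pay $2,221.91 → $1,900.24
Payment period 4: $1,900.24 +$221.26 interest = $2,121.50; pay $2,121.50 → $0.00
Total interest: $221.26 + $221.26 + $221.26 + $221.26 = $885.04

$885.04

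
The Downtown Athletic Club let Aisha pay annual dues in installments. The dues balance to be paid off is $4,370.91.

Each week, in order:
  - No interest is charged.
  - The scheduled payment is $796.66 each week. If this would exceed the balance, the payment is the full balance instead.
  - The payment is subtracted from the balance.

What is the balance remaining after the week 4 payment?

$1,184.27

Week 1: $4,370.91 − $796.66 → $3,574.25
Week 2: $3,574.25 − $796.66 → $2,777.59
Week 3: $2,777.59 − $796.66 → $1,980.93
Week 4: $1,980.93 − $796.66 → $1,184.27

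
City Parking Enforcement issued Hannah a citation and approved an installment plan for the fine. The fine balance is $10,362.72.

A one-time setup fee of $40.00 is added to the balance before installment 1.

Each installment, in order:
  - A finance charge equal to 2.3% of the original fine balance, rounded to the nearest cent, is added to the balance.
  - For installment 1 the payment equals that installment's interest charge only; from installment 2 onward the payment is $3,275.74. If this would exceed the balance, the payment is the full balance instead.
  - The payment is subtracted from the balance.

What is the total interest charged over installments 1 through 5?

Installment 1: $10,402.72 +$238.34 interest = $10,641.06; pay $238.34 → $10,402.72
Installment 2: $10,402.72 +$238.34 interest = $10,641.06; pay $3,275.74 → $7,365.32
Installment 3: $7,365.32 +$238.34 interest = $7,603.66; pay $3,275.74 → $4,327.92
Installment 4: $4,327.92 +$238.34 interest = $4,566.26; pay $3,275.74 → $1,290.52
Installment 5: $1,290.52 +$238.34 interest = $1,528.86; pay $1,528.86 → $0.00
Total interest: $238.34 + $238.34 + $238.34 + $238.34 + $238.34 = $1,191.70

$1,191.70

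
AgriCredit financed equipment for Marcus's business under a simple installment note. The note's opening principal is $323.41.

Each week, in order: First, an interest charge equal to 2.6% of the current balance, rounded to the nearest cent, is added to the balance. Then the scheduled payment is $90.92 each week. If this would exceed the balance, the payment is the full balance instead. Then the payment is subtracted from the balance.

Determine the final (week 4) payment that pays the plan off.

$71.18

Week 1: opening $323.41; interest $8.41 → $331.82; payment $90.92; balance $240.90
Week 2: opening $240.90; interest $6.26 → $247.16; payment $90.92; balance $156.24
Week 3: opening $156.24; interest $4.06 → $160.30; payment $90.92; balance $69.38
Week 4: opening $69.38; interest $1.80 → $71.18; payment $71.18; balance $0.00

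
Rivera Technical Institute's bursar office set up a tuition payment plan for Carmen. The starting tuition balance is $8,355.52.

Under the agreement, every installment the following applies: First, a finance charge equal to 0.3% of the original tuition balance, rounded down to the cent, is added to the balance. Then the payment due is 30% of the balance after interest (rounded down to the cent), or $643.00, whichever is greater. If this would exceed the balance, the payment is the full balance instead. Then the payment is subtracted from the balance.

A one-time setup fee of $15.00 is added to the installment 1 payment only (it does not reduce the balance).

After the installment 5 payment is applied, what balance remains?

Installment 1: opening $8,355.52; interest $25.06 → $8,380.58; payment $2,514.17 (+ $15.00 fee); balance $5,866.41
Installment 2: opening $5,866.41; interest $25.06 → $5,891.47; payment $1,767.44; balance $4,124.03
Installment 3: opening $4,124.03; interest $25.06 → $4,149.09; payment $1,244.72; balance $2,904.37
Installment 4: opening $2,904.37; interest $25.06 → $2,929.43; payment $878.82; balance $2,050.61
Installment 5: opening $2,050.61; interest $25.06 → $2,075.67; payment $643.00; balance $1,432.67

$1,432.67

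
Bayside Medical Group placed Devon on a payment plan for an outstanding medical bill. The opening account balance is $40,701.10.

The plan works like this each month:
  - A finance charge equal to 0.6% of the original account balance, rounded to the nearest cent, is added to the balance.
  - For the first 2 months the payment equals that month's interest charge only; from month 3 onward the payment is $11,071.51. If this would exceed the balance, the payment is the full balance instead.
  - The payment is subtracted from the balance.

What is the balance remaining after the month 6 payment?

Month 1: opening $40,701.10; interest $244.21 → $40,945.31; payment $244.21; balance $40,701.10
Month 2: opening $40,701.10; interest $244.21 → $40,945.31; payment $244.21; balance $40,701.10
Month 3: opening $40,701.10; interest $244.21 → $40,945.31; payment $11,071.51; balance $29,873.80
Month 4: opening $29,873.80; interest $244.21 → $30,118.01; payment $11,071.51; balance $19,046.50
Month 5: opening $19,046.50; interest $244.21 → $19,290.71; payment $11,071.51; balance $8,219.20
Month 6: opening $8,219.20; interest $244.21 → $8,463.41; payment $8,463.41; balance $0.00

$0.00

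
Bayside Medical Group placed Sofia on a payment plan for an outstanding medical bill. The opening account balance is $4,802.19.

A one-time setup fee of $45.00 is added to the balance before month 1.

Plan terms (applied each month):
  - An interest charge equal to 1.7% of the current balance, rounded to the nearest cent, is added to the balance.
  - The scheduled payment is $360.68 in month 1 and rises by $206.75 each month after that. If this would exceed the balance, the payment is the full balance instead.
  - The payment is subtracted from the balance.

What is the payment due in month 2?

$567.43

# | Opening | Interest | Payment | End bal
1 | $4,847.19 | $82.40 | $360.68 | $4,568.91
2 | $4,568.91 | $77.67 | $567.43 | $4,079.15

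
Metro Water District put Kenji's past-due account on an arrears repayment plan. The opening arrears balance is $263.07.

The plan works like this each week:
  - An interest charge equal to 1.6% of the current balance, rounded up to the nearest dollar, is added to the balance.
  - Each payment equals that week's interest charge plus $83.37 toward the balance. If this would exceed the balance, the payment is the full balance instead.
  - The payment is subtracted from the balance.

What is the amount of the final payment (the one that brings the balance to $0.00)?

# | Opening | Interest | Payment | End bal
1 | $263.07 | $5.00 | $88.37 | $179.70
2 | $179.70 | $3.00 | $86.37 | $96.33
3 | $96.33 | $2.00 | $85.37 | $12.96
4 | $12.96 | $1.00 | $13.96 | $0.00

$13.96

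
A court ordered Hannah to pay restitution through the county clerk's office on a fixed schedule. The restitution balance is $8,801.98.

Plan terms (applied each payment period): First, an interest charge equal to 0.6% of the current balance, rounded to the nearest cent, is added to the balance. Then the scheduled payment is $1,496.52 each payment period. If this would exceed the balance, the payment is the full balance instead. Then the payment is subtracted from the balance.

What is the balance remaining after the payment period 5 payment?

Payment period 1: opening $8,801.98; interest $52.81 → $8,854.79; payment $1,496.52; balance $7,358.27
Payment period 2: opening $7,358.27; interest $44.15 → $7,402.42; payment $1,496.52; balance $5,905.90
Payment period 3: opening $5,905.90; interest $35.44 → $5,941.34; payment $1,496.52; balance $4,444.82
Payment period 4: opening $4,444.82; interest $26.67 → $4,471.49; payment $1,496.52; balance $2,974.97
Payment period 5: opening $2,974.97; interest $17.85 → $2,992.82; payment $1,496.52; balance $1,496.30

$1,496.30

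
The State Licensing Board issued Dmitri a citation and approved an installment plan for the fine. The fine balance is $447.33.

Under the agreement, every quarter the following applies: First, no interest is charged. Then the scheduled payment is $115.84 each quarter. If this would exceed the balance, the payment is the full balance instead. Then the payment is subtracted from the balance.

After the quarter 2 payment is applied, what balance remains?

$215.65

# | Opening | Payment | End bal
1 | $447.33 | $115.84 | $331.49
2 | $331.49 | $115.84 | $215.65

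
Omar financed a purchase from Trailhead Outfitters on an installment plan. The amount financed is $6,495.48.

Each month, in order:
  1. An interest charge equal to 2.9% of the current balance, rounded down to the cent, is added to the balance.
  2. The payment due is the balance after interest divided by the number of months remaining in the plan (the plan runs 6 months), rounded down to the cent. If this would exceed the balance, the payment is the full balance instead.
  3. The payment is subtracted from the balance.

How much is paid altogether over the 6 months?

# | Opening | Interest | Payment | End bal
1 | $6,495.48 | $188.36 | $1,113.97 | $5,569.87
2 | $5,569.87 | $161.52 | $1,146.27 | $4,585.12
3 | $4,585.12 | $132.96 | $1,179.52 | $3,538.56
4 | $3,538.56 | $102.61 | $1,213.72 | $2,427.45
5 | $2,427.45 | $70.39 | $1,248.92 | $1,248.92
6 | $1,248.92 | $36.21 | $1,285.13 | $0.00
Total paid: $7,187.53

$7,187.53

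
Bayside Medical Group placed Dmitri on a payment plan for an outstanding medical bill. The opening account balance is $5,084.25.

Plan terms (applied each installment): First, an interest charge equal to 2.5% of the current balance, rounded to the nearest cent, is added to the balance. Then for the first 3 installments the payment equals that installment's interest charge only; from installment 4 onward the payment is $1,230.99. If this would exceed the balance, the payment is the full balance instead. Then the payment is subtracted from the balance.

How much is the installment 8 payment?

# | Opening | Interest | Payment | End bal
1 | $5,084.25 | $127.11 | $127.11 | $5,084.25
2 | $5,084.25 | $127.11 | $127.11 | $5,084.25
3 | $5,084.25 | $127.11 | $127.11 | $5,084.25
4 | $5,084.25 | $127.11 | $1,230.99 | $3,980.37
5 | $3,980.37 | $99.51 | $1,230.99 | $2,848.89
6 | $2,848.89 | $71.22 | $1,230.99 | $1,689.12
7 | $1,689.12 | $42.23 | $1,230.99 | $500.36
8 | $500.36 | $12.51 | $512.87 | $0.00

$512.87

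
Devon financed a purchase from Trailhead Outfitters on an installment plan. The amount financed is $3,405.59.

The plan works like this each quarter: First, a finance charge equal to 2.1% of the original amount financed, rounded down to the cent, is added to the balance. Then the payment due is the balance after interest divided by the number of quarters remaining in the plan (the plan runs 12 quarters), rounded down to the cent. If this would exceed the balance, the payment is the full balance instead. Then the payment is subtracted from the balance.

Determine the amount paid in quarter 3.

Quarter 1: opening $3,405.59; interest $71.51 → $3,477.10; payment $289.75; balance $3,187.35
Quarter 2: opening $3,187.35; interest $71.51 → $3,258.86; payment $296.26; balance $2,962.60
Quarter 3: opening $2,962.60; interest $71.51 → $3,034.11; payment $303.41; balance $2,730.70

$303.41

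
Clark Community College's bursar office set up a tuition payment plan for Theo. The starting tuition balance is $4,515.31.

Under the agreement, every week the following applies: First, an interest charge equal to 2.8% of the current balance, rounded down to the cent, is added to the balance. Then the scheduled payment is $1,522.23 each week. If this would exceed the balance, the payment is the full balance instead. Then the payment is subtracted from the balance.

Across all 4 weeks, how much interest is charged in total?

$266.78

Week 1: $4,515.31 +$126.42 interest = $4,641.73; pay $1,522.23 → $3,119.50
Week 2: $3,119.50 +$87.34 interest = $3,206.84; pay $1,522.23 → $1,684.61
Week 3: $1,684.61 +$47.16 interest = $1,731.77; pay $1,522.23 → $209.54
Week 4: $209.54 +$5.86 interest = $215.40; pay $215.40 → $0.00
Total interest: $126.42 + $87.34 + $47.16 + $5.86 = $266.78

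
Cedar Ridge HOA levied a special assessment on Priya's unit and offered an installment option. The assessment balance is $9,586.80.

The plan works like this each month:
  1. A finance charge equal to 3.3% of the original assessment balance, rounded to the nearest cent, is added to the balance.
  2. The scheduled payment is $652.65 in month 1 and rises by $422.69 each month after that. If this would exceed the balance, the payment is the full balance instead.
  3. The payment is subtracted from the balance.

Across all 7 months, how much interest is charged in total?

Month 1: $9,586.80 +$316.36 interest = $9,903.16; pay $652.65 → $9,250.51
Month 2: $9,250.51 +$316.36 interest = $9,566.87; pay $1,075.34 → $8,491.53
Month 3: $8,491.53 +$316.36 interest = $8,807.89; pay $1,498.03 → $7,309.86
Month 4: $7,309.86 +$316.36 interest = $7,626.22; pay $1,920.72 → $5,705.50
Month 5: $5,705.50 +$316.36 interest = $6,021.86; pay $2,343.41 → $3,678.45
Month 6: $3,678.45 +$316.36 interest = $3,994.81; pay $2,766.10 → $1,228.71
Month 7: $1,228.71 +$316.36 interest = $1,545.07; pay $1,545.07 → $0.00
Total interest: $316.36 + $316.36 + $316.36 + $316.36 + $316.36 + $316.36 + $316.36 = $2,214.52

$2,214.52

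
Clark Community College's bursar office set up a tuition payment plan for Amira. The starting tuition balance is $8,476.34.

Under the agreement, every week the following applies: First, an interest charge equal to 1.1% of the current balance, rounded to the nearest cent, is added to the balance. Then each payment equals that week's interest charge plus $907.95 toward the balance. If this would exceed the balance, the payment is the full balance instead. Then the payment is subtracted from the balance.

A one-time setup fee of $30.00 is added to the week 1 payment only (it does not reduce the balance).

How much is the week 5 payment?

$961.24

Week 1: $8,476.34 +$93.24 interest = $8,569.58; pay $1,001.19 (+ $30.00 fee) → $7,568.39
Week 2: $7,568.39 +$83.25 interest = $7,651.64; pay $991.20 → $6,660.44
Week 3: $6,660.44 +$73.26 interest = $6,733.70; pay $981.21 → $5,752.49
Week 4: $5,752.49 +$63.28 interest = $5,815.77; pay $971.23 → $4,844.54
Week 5: $4,844.54 +$53.29 interest = $4,897.83; pay $961.24 → $3,936.59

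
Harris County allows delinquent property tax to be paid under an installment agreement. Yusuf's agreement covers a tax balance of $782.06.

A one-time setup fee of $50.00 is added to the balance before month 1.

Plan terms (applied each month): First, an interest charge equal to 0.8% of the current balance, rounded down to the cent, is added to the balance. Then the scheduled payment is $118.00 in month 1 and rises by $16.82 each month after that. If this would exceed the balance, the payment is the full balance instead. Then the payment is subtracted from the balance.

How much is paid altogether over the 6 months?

Month 1: $832.06 +$6.65 interest = $838.71; pay $118.00 → $720.71
Month 2: $720.71 +$5.76 interest = $726.47; pay $134.82 → $591.65
Month 3: $591.65 +$4.73 interest = $596.38; pay $151.64 → $444.74
Month 4: $444.74 +$3.55 interest = $448.29; pay $168.46 → $279.83
Month 5: $279.83 +$2.23 interest = $282.06; pay $185.28 → $96.78
Month 6: $96.78 +$0.77 interest = $97.55; pay $97.55 → $0.00
Total paid: $855.75

$855.75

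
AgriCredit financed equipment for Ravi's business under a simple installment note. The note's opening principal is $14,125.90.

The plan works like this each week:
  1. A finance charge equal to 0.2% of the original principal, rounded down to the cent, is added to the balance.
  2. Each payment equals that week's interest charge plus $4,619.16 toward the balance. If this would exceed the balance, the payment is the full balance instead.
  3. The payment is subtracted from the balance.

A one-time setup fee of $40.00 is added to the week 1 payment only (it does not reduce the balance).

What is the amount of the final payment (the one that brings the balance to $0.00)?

# | Opening | Interest | Payment | Fee | End bal
1 | $14,125.90 | $28.25 | $4,647.41 | $40.00 | $9,506.74
2 | $9,506.74 | $28.25 | $4,647.41 | — | $4,887.58
3 | $4,887.58 | $28.25 | $4,647.41 | — | $268.42
4 | $268.42 | $28.25 | $296.67 | — | $0.00

$296.67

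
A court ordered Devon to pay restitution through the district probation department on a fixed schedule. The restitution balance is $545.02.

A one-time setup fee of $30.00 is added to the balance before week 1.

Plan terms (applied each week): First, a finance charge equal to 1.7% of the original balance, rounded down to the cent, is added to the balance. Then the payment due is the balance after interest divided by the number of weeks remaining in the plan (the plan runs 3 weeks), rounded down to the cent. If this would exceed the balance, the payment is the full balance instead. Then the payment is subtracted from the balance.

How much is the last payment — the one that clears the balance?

$208.65

Week 1: opening $575.02; interest $9.26 → $584.28; payment $194.76; balance $389.52
Week 2: opening $389.52; interest $9.26 → $398.78; payment $199.39; balance $199.39
Week 3: opening $199.39; interest $9.26 → $208.65; payment $208.65; balance $0.00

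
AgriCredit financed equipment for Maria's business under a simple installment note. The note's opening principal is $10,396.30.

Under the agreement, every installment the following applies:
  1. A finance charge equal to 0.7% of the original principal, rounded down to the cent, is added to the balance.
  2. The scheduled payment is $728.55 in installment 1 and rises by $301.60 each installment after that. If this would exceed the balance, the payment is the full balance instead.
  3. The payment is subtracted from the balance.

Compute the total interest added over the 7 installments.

Installment 1: opening $10,396.30; interest $72.77 → $10,469.07; payment $728.55; balance $9,740.52
Installment 2: opening $9,740.52; interest $72.77 → $9,813.29; payment $1,030.15; balance $8,783.14
Installment 3: opening $8,783.14; interest $72.77 → $8,855.91; payment $1,331.75; balance $7,524.16
Installment 4: opening $7,524.16; interest $72.77 → $7,596.93; payment $1,633.35; balance $5,963.58
Installment 5: opening $5,963.58; interest $72.77 → $6,036.35; payment $1,934.95; balance $4,101.40
Installment 6: opening $4,101.40; interest $72.77 → $4,174.17; payment $2,236.55; balance $1,937.62
Installment 7: opening $1,937.62; interest $72.77 → $2,010.39; payment $2,010.39; balance $0.00
Total interest: $72.77 + $72.77 + $72.77 + $72.77 + $72.77 + $72.77 + $72.77 = $509.39

$509.39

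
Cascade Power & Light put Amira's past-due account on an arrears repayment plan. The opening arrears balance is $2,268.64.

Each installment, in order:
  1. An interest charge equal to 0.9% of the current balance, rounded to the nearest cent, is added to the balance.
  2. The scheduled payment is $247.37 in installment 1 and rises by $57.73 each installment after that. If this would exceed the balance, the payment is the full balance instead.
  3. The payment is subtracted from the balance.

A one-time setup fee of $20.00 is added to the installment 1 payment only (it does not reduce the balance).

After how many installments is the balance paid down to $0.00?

Installment 1: opening $2,268.64; interest $20.42 → $2,289.06; payment $247.37 (+ $20.00 fee); balance $2,041.69
Installment 2: opening $2,041.69; interest $18.38 → $2,060.07; payment $305.10; balance $1,754.97
Installment 3: opening $1,754.97; interest $15.79 → $1,770.76; payment $362.83; balance $1,407.93
Installment 4: opening $1,407.93; interest $12.67 → $1,420.60; payment $420.56; balance $1,000.04
Installment 5: opening $1,000.04; interest $9.00 → $1,009.04; payment $478.29; balance $530.75
Installment 6: opening $530.75; interest $4.78 → $535.53; payment $535.53; balance $0.00
Balance reaches $0.00 in installment 6.

6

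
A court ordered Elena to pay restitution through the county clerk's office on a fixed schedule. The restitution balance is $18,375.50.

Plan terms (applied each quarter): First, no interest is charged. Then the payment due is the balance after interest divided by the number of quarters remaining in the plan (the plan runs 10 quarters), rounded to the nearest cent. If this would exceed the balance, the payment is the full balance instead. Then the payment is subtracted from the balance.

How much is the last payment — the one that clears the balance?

Quarter 1: opening $18,375.50; payment $1,837.55; balance $16,537.95
Quarter 2: opening $16,537.95; payment $1,837.55; balance $14,700.40
Quarter 3: opening $14,700.40; payment $1,837.55; balance $12,862.85
Quarter 4: opening $12,862.85; payment $1,837.55; balance $11,025.30
Quarter 5: opening $11,025.30; payment $1,837.55; balance $9,187.75
Quarter 6: opening $9,187.75; payment $1,837.55; balance $7,350.20
Quarter 7: opening $7,350.20; payment $1,837.55; balance $5,512.65
Quarter 8: opening $5,512.65; payment $1,837.55; balance $3,675.10
Quarter 9: opening $3,675.10; payment $1,837.55; balance $1,837.55
Quarter 10: opening $1,837.55; payment $1,837.55; balance $0.00

$1,837.55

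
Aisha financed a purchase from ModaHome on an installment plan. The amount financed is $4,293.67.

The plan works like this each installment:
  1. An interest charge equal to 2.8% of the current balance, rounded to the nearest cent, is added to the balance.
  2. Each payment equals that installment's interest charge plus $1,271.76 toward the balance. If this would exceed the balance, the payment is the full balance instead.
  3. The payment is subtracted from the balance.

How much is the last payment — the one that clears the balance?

$491.78

Installment 1: opening $4,293.67; interest $120.22 → $4,413.89; payment $1,391.98; balance $3,021.91
Installment 2: opening $3,021.91; interest $84.61 → $3,106.52; payment $1,356.37; balance $1,750.15
Installment 3: opening $1,750.15; interest $49.00 → $1,799.15; payment $1,320.76; balance $478.39
Installment 4: opening $478.39; interest $13.39 → $491.78; payment $491.78; balance $0.00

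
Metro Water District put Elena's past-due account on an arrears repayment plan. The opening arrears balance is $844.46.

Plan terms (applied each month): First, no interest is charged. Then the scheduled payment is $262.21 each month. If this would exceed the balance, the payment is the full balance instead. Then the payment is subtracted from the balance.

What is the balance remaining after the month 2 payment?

$320.04

Month 1: $844.46 − $262.21 → $582.25
Month 2: $582.25 − $262.21 → $320.04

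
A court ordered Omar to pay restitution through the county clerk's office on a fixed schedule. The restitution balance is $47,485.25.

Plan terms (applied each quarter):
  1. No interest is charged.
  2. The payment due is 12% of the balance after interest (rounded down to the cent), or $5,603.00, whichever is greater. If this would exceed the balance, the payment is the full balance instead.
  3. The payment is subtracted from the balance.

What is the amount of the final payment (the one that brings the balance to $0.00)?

Quarter 1: $47,485.25 − $5,698.23 → $41,787.02
Quarter 2: $41,787.02 − $5,603.00 → $36,184.02
Quarter 3: $36,184.02 − $5,603.00 → $30,581.02
Quarter 4: $30,581.02 − $5,603.00 → $24,978.02
Quarter 5: $24,978.02 − $5,603.00 → $19,375.02
Quarter 6: $19,375.02 − $5,603.00 → $13,772.02
Quarter 7: $13,772.02 − $5,603.00 → $8,169.02
Quarter 8: $8,169.02 − $5,603.00 → $2,566.02
Quarter 9: $2,566.02 − $2,566.02 → $0.00

$2,566.02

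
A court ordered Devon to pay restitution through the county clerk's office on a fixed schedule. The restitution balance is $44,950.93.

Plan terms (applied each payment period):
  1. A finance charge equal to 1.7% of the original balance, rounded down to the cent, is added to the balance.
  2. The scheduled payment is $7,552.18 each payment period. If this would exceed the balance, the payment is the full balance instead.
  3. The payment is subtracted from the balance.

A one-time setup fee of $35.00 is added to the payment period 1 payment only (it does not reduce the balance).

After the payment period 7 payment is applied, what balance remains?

$0.00

Payment period 1: $44,950.93 +$764.16 interest = $45,715.09; pay $7,552.18 (+ $35.00 fee) → $38,162.91
Payment period 2: $38,162.91 +$764.16 interest = $38,927.07; pay $7,552.18 → $31,374.89
Payment period 3: $31,374.89 +$764.16 interest = $32,139.05; pay $7,552.18 → $24,586.87
Payment period 4: $24,586.87 +$764.16 interest = $25,351.03; pay $7,552.18 → $17,798.85
Payment period 5: $17,798.85 +$764.16 interest = $18,563.01; pay $7,552.18 → $11,010.83
Payment period 6: $11,010.83 +$764.16 interest = $11,774.99; pay $7,552.18 → $4,222.81
Payment period 7: $4,222.81 +$764.16 interest = $4,986.97; pay $4,986.97 → $0.00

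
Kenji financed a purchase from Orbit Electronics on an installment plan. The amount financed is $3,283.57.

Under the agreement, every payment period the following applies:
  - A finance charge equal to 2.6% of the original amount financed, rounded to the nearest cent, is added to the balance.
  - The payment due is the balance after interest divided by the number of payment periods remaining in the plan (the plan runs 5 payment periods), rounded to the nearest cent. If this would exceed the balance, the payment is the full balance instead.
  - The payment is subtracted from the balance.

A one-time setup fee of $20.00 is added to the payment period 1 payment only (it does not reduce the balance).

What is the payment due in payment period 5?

$851.64

# | Opening | Interest | Payment | Fee | End bal
1 | $3,283.57 | $85.37 | $673.79 | $20.00 | $2,695.15
2 | $2,695.15 | $85.37 | $695.13 | — | $2,085.39
3 | $2,085.39 | $85.37 | $723.59 | — | $1,447.17
4 | $1,447.17 | $85.37 | $766.27 | — | $766.27
5 | $766.27 | $85.37 | $851.64 | — | $0.00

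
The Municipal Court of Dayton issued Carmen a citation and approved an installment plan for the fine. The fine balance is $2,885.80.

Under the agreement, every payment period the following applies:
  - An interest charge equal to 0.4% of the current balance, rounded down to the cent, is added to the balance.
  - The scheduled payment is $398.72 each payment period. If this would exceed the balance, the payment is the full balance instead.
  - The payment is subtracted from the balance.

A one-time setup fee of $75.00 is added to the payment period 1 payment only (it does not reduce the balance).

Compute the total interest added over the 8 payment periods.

Payment period 1: $2,885.80 +$11.54 interest = $2,897.34; pay $398.72 (+ $75.00 fee) → $2,498.62
Payment period 2: $2,498.62 +$9.99 interest = $2,508.61; pay $398.72 → $2,109.89
Payment period 3: $2,109.89 +$8.43 interest = $2,118.32; pay $398.72 → $1,719.60
Payment period 4: $1,719.60 +$6.87 interest = $1,726.47; pay $398.72 → $1,327.75
Payment period 5: $1,327.75 +$5.31 interest = $1,333.06; pay $398.72 → $934.34
Payment period 6: $934.34 +$3.73 interest = $938.07; pay $398.72 → $539.35
Payment period 7: $539.35 +$2.15 interest = $541.50; pay $398.72 → $142.78
Payment period 8: $142.78 +$0.57 interest = $143.35; pay $143.35 → $0.00
Total interest: $11.54 + $9.99 + $8.43 + $6.87 + $5.31 + $3.73 + $2.15 + $0.57 = $48.59

$48.59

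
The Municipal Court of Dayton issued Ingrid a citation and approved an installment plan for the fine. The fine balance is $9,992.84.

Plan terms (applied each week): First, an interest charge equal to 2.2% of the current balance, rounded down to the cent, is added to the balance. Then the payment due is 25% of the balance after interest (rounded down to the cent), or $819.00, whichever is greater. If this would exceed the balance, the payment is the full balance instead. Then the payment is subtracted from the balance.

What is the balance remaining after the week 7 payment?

$1,105.51

Week 1: opening $9,992.84; interest $219.84 → $10,212.68; payment $2,553.17; balance $7,659.51
Week 2: opening $7,659.51; interest $168.50 → $7,828.01; payment $1,957.00; balance $5,871.01
Week 3: opening $5,871.01; interest $129.16 → $6,000.17; payment $1,500.04; balance $4,500.13
Week 4: opening $4,500.13; interest $99.00 → $4,599.13; payment $1,149.78; balance $3,449.35
Week 5: opening $3,449.35; interest $75.88 → $3,525.23; payment $881.30; balance $2,643.93
Week 6: opening $2,643.93; interest $58.16 → $2,702.09; payment $819.00; balance $1,883.09
Week 7: opening $1,883.09; interest $41.42 → $1,924.51; payment $819.00; balance $1,105.51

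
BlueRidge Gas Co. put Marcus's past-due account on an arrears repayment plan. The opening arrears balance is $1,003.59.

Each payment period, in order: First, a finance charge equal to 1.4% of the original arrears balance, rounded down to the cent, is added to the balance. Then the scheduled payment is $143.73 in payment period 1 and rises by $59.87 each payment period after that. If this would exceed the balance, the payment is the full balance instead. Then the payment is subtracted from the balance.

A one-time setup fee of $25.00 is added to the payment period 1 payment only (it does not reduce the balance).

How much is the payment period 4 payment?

# | Opening | Interest | Payment | Fee | End bal
1 | $1,003.59 | $14.05 | $143.73 | $25.00 | $873.91
2 | $873.91 | $14.05 | $203.60 | — | $684.36
3 | $684.36 | $14.05 | $263.47 | — | $434.94
4 | $434.94 | $14.05 | $323.34 | — | $125.65

$323.34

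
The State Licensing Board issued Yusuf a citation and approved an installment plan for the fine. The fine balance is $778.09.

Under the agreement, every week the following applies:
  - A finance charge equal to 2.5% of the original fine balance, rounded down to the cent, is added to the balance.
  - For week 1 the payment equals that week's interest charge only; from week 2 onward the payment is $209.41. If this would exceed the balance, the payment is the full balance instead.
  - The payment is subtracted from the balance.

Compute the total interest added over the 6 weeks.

$116.70

Week 1: opening $778.09; interest $19.45 → $797.54; payment $19.45; balance $778.09
Week 2: opening $778.09; interest $19.45 → $797.54; payment $209.41; balance $588.13
Week 3: opening $588.13; interest $19.45 → $607.58; payment $209.41; balance $398.17
Week 4: opening $398.17; interest $19.45 → $417.62; payment $209.41; balance $208.21
Week 5: opening $208.21; interest $19.45 → $227.66; payment $209.41; balance $18.25
Week 6: opening $18.25; interest $19.45 → $37.70; payment $37.70; balance $0.00
Total interest: $19.45 + $19.45 + $19.45 + $19.45 + $19.45 + $19.45 = $116.70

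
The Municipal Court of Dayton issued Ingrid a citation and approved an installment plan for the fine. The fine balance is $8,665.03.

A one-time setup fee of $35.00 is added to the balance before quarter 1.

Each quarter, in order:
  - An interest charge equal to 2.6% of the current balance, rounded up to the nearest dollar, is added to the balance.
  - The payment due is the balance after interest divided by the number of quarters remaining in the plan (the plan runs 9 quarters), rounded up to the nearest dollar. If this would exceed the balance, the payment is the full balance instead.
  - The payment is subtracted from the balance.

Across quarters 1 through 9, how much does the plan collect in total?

$9,918.03

Quarter 1: opening $8,700.03; interest $227.00 → $8,927.03; payment $992.00; balance $7,935.03
Quarter 2: opening $7,935.03; interest $207.00 → $8,142.03; payment $1,018.00; balance $7,124.03
Quarter 3: opening $7,124.03; interest $186.00 → $7,310.03; payment $1,045.00; balance $6,265.03
Quarter 4: opening $6,265.03; interest $163.00 → $6,428.03; payment $1,072.00; balance $5,356.03
Quarter 5: opening $5,356.03; interest $140.00 → $5,496.03; payment $1,100.00; balance $4,396.03
Quarter 6: opening $4,396.03; interest $115.00 → $4,511.03; payment $1,128.00; balance $3,383.03
Quarter 7: opening $3,383.03; interest $88.00 → $3,471.03; payment $1,158.00; balance $2,313.03
Quarter 8: opening $2,313.03; interest $61.00 → $2,374.03; payment $1,188.00; balance $1,186.03
Quarter 9: opening $1,186.03; interest $31.00 → $1,217.03; payment $1,217.03; balance $0.00
Total paid: $9,918.03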